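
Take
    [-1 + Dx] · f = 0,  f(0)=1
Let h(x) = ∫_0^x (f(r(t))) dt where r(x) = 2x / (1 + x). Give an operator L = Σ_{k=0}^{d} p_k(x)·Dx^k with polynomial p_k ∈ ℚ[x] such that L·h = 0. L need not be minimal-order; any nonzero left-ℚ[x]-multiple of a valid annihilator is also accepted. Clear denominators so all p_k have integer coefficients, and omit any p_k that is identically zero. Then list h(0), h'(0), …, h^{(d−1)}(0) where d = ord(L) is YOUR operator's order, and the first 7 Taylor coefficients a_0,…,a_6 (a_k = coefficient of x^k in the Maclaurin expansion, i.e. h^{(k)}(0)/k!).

L = -2·Dx + (1 + 2·x + x^2)·Dx^2  (order 2).
h: a_k = 0, 1, 1, 0, -1/6, 2/15, -1/15, …
ICs: h(0) = 0, h′(0) = 1.

f: a_k = 1, 1, 1/2, 1/6, 1/24, 1/120, 1/720, …
h₀=f(r): pull back L_f along r ⇒ L₀.
Integrate: L := L₀·Dx.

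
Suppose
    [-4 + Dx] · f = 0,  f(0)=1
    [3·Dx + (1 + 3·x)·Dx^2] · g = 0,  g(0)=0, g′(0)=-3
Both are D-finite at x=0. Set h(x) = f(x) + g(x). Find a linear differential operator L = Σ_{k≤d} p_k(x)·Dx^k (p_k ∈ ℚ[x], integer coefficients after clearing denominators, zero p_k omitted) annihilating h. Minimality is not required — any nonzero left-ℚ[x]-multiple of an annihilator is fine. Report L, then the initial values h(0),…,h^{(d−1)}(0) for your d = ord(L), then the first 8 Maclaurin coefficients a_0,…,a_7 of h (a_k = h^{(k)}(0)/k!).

f: a_k = 1, 4, 8, 32/3, 32/3, 128/15, 256/45, 1024/315, …
g: a_k = 0, -3, 9/2, -9, 81/4, -243/5, 243/2, -2187/7, …
Sum ⇒ L₀ = lclm(L_f,L_g) in ℚ(x)⟨Dx⟩.
L = (-120 - 144·x)·Dx + (2 - 96·x - 144·x^2)·Dx^2 + (7 + 33·x + 36·x^2)·Dx^3  (order 3).
h: a_k = 1, 1, 25/2, 5/3, 371/12, -601/15, 11447/90, -13913/45, …
ICs: h(0) = 1, h′(0) = 1, h′′(0) = 25.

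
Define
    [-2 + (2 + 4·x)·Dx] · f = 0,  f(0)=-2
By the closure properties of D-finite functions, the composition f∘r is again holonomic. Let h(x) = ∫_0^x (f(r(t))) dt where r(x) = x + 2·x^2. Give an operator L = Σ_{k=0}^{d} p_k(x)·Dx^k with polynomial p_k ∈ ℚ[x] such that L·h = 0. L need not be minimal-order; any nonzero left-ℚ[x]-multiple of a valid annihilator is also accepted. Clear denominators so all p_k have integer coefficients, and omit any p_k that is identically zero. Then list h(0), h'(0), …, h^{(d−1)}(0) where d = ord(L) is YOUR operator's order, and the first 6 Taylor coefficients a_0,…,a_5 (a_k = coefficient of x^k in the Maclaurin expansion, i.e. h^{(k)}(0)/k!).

L = (-1 - 4·x)·Dx + (1 + 2·x + 4·x^2)·Dx^2  (order 2).
h: a_k = 0, -2, -1, -1, 3/4, -3/20, …
ICs: h(0) = 0, h′(0) = -2.

f: a_k = -2, -2, 1, -1, 5/4, -7/4, …
Substitute x→r, Dx→(1/r')Dx; clear ⇒ L₀.
∫: right-multiply L₀ by Dx.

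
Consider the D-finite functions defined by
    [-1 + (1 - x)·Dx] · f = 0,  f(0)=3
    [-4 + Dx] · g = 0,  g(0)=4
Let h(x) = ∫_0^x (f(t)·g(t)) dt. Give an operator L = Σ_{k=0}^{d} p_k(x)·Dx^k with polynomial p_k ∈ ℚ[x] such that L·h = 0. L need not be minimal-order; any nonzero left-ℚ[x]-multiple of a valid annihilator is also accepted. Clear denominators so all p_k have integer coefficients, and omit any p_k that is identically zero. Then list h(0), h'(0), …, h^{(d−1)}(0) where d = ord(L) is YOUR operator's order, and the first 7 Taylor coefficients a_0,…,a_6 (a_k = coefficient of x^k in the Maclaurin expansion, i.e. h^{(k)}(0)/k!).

f: a_k = 3, 3, 3, 3, 3, 3, 3, …
g: a_k = 4, 16, 32, 128/3, 128/3, 512/15, 1024/45, …
h₀=f·g: eliminate ⇒ L₀, order ≤ 1·1.
h=∫₀ˣh₀: take L = L₀·Dx.
L = (5 - 4·x)·Dx + (-1 + x)·Dx^2  (order 2).
h: a_k = 0, 12, 30, 52, 71, 412/5, 1286/15, …
ICs: h(0) = 0, h′(0) = 12.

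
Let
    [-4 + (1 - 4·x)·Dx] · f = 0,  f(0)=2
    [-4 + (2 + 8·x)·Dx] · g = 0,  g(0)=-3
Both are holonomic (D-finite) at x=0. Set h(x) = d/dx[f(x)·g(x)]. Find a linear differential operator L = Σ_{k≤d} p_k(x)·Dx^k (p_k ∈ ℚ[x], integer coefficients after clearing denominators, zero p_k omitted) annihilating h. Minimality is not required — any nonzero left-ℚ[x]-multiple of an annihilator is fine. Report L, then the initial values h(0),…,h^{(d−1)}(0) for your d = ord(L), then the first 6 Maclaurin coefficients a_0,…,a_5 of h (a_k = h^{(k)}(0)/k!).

f: a_k = 2, 8, 32, 128, 512, 2048, …
g: a_k = -3, -6, 6, -12, 30, -84, …
h₀=f·g: eliminate ⇒ L₀, order ≤ 1·1.
h=h₀': d/dx-closure on L₀ ⇒ L.
L = (22 + 144·x + 96·x^2) + (-3 - 4·x + 48·x^2 + 64·x^3)·Dx  (order 1).
h: a_k = -36, -264, -1656, -8592, -43800, -207216, …
ICs: h(0) = -36.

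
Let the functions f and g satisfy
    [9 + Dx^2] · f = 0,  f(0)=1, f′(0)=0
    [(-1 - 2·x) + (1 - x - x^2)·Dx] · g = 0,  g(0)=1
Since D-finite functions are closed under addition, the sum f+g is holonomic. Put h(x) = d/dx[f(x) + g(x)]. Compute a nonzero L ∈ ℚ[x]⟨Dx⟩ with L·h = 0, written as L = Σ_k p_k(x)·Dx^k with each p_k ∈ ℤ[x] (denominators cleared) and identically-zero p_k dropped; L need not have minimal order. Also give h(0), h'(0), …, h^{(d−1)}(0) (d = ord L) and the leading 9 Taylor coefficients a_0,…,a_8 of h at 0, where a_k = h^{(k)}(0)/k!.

f: a_k = 1, 0, -9/2, 0, 27/8, 0, -81/80, 0, 729/4480, …
g: a_k = 1, 1, 2, 3, 5, 8, 13, 21, 34, …
Sum ⇒ L₀ = lclm(L_f,L_g) in ℚ(x)⟨Dx⟩.
h₀' ⇒ L via d/dx closure of L₀.
L = (468 + 1026·x + 1170·x^2 + 450·x^3 + 630·x^4 + 486·x^5 + 162·x^6) + (-81 - 63·x + 252·x^2 + 45·x^3 - 90·x^4 + 153·x^5 + 189·x^6 + 54·x^7)·Dx + (52 + 114·x + 130·x^2 + 50·x^3 + 70·x^4 + 54·x^5 + 18·x^6)·Dx^2 + (-9 - 7·x + 28·x^2 + 5·x^3 - 10·x^4 + 17·x^5 + 21·x^6 + 6·x^7)·Dx^3  (order 3).
h: a_k = 1, -5, 9, 67/2, 40, 2877/40, 147, 153049/560, 495, …
ICs: h(0) = 1, h′(0) = -5, h′′(0) = 18.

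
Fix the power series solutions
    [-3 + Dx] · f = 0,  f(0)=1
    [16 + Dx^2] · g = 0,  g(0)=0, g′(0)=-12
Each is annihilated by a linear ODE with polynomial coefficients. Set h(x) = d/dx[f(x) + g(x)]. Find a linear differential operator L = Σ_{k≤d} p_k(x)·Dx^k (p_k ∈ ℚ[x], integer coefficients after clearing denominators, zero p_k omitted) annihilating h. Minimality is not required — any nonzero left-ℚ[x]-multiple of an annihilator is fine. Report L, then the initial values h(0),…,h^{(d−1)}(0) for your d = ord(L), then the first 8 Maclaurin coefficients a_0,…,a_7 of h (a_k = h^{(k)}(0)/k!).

f: a_k = 1, 3, 9/2, 9/2, 27/8, 81/40, 81/80, 243/560, …
g: a_k = 0, -12, 0, 32, 0, -128/5, 0, 1024/105, …
f+g: L₀ = lclm(L_f,L_g), ord ≤ 1+2.
h₀' ⇒ L via d/dx closure of L₀.
L = 48 - 16·Dx + 3·Dx^2 - Dx^3  (order 3).
h: a_k = -9, 9, 219/2, 27/2, -943/8, 243/40, 17113/240, 729/560, …
ICs: h(0) = -9, h′(0) = 9, h′′(0) = 219.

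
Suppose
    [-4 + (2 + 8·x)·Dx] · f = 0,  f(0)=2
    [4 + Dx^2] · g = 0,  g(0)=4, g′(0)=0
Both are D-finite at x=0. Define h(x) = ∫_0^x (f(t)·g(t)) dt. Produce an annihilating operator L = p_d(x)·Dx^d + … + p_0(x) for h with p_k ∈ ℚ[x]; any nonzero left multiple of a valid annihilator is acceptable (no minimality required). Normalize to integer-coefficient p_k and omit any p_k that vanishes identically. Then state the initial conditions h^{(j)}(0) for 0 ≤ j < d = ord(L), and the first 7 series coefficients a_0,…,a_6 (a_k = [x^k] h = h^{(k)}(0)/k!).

f: a_k = 2, 4, -4, 8, -20, 56, -168, …
g: a_k = 4, 0, -8, 0, 8/3, 0, -16/45, …
f·g: L₀ = L_f ⊗_s L_g, ord ≤ 1·2.
h=∫₀ˣh₀: take L = L₀·Dx.
L = (16 + 32·x + 64·x^2)·Dx + (-4 - 16·x)·Dx^2 + (1 + 8·x + 16·x^2)·Dx^3  (order 3).
h: a_k = 0, 8, 8, -32/3, 0, -128/15, 256/9, …
ICs: h(0) = 0, h′(0) = 8, h′′(0) = 16.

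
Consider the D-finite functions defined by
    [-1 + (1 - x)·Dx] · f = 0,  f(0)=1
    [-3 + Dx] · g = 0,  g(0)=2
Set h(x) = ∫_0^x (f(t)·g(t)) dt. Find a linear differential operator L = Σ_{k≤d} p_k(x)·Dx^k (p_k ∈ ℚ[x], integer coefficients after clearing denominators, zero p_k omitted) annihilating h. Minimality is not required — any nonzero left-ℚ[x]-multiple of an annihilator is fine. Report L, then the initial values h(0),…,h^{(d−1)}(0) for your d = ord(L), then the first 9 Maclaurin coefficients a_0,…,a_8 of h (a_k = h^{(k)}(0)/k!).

f: a_k = 1, 1, 1, 1, 1, 1, 1, 1, 1, …
g: a_k = 2, 6, 9, 9, 27/4, 81/20, 81/40, 243/280, 729/2240, …
f·g: L₀ = L_f ⊗_s L_g, ord ≤ 1·1.
Integrate: L := L₀·Dx.
L = (4 - 3·x)·Dx + (-1 + x)·Dx^2  (order 2).
h: a_k = 0, 2, 4, 17/3, 13/2, 131/20, 92/15, 1553/280, 5557/1120, …
ICs: h(0) = 0, h′(0) = 2.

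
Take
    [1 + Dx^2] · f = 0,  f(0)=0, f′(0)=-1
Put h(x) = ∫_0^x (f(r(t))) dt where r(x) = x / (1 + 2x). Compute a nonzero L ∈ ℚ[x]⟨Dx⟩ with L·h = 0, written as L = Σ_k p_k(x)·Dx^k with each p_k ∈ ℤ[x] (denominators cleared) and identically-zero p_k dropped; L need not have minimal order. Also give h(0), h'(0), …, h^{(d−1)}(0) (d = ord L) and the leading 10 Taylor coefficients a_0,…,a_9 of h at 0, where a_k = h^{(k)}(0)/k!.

L = Dx + (4 + 24·x + 48·x^2 + 32·x^3)·Dx^2 + (1 + 8·x + 24·x^2 + 32·x^3 + 16·x^4)·Dx^3  (order 3).
h: a_k = 0, 0, -1/2, 2/3, -23/24, 7/5, -1441/720, 75/28, -123479/40320, 6599/3240, …
ICs: h(0) = 0, h′(0) = 0, h′′(0) = -1.

f: a_k = 0, -1, 0, 1/6, 0, -1/120, 0, 1/5040, 0, -1/362880, …
Change of var in L_f (x↦r) gives L₀.
h=∫₀ˣh₀: take L = L₀·Dx.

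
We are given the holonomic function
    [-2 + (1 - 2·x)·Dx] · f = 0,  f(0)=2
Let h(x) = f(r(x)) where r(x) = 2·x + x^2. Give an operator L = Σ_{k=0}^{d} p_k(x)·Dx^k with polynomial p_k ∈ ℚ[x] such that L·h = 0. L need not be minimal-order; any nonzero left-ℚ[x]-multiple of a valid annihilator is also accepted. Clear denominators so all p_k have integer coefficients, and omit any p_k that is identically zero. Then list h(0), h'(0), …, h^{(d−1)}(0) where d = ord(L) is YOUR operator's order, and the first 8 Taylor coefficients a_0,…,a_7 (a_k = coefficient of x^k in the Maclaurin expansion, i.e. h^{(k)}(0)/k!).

f: a_k = 2, 4, 8, 16, 32, 64, 128, 256, …
L₀ from L_f via x↦r, Dx↦r'^{-1}Dx.
L = (4 + 4·x) + (-1 + 4·x + 2·x^2)·Dx  (order 1).
h: a_k = 2, 8, 36, 160, 712, 3168, 14096, 62720, …
ICs: h(0) = 2.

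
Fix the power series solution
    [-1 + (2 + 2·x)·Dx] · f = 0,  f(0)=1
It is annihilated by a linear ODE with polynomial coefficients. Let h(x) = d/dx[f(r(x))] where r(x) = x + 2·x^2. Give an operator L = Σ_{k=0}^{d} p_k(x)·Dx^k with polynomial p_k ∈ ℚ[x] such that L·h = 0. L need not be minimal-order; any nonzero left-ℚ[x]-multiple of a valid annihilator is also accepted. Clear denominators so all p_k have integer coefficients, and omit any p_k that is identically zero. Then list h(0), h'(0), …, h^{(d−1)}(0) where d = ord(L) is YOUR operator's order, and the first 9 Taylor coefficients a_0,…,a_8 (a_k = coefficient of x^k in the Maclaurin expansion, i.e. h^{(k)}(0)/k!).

f: a_k = 1, 1/2, -1/8, 1/16, -5/128, 7/256, -21/1024, 33/2048, -429/32768, …
Change of var in L_f (x↦r) gives L₀.
Derive L from L₀ (diff closure).
L = 7 + (-2 - 10·x - 12·x^2 - 16·x^3)·Dx  (order 1).
h: a_k = 1/2, 7/4, -21/16, -21/32, 595/256, -567/512, -5537/2048, 17843/4096, 36099/65536, …
ICs: h(0) = 1/2.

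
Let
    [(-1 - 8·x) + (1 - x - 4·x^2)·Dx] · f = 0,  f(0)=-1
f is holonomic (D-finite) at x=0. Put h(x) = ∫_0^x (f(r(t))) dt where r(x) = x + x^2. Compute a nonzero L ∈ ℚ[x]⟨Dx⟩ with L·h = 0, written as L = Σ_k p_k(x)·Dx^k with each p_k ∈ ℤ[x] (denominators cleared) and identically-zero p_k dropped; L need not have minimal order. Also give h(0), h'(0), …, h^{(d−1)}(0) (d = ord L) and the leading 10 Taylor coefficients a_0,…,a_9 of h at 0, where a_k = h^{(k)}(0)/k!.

L = (1 + 10·x + 24·x^2 + 16·x^3)·Dx + (-1 + x + 5·x^2 + 8·x^3 + 4·x^4)·Dx^2  (order 2).
h: a_k = 0, -1, -1/2, -2, -19/4, -61/5, -104/3, -689/7, -2293/8, -7646/9, …
ICs: h(0) = 0, h′(0) = -1.

f: a_k = -1, -1, -5, -9, -29, -65, -181, -441, -1165, -2929, …
Substitute x→r, Dx→(1/r')Dx; clear ⇒ L₀.
∫: right-multiply L₀ by Dx.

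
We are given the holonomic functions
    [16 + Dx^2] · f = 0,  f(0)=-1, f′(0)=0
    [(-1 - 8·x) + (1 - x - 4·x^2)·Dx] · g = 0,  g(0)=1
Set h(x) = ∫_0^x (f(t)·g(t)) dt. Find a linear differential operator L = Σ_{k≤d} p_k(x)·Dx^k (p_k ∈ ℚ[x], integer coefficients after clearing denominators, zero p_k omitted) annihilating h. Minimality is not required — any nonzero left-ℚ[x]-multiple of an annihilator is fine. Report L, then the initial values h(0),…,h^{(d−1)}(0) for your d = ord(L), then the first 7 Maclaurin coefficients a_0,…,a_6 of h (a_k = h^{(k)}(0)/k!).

L = (-8 + 16·x + 64·x^2)·Dx + (2 + 16·x)·Dx^2 + (-1 + x + 4·x^2)·Dx^3  (order 3).
h: a_k = 0, -1, -1/2, 1, -1/4, 1/15, -11/18, …
ICs: h(0) = 0, h′(0) = -1, h′′(0) = -1.

f: a_k = -1, 0, 8, 0, -32/3, 0, 256/45, …
g: a_k = 1, 1, 5, 9, 29, 65, 181, …
L₀ := L_f ⊗_s L_g (sym. prod.), ord ≤ 2.
h=∫₀ˣh₀: take L = L₀·Dx.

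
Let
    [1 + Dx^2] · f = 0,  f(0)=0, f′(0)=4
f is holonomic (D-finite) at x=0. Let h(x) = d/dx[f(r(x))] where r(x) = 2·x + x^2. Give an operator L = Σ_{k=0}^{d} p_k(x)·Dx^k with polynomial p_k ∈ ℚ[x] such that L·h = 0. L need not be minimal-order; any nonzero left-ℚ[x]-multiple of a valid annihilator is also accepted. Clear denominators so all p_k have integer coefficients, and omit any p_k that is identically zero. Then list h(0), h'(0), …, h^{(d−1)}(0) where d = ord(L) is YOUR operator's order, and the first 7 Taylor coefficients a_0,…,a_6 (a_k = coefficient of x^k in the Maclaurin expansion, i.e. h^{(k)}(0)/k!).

f: a_k = 0, 4, 0, -2/3, 0, 1/30, 0, …
Substitute x→r, Dx→(1/r')Dx; clear ⇒ L₀.
Differentiate: ansatz ord ≤ ord L₀ ⇒ L.
L = (7 + 16·x + 24·x^2 + 16·x^3 + 4·x^4) + (-3 - 3·x)·Dx + (1 + 2·x + x^2)·Dx^2  (order 2).
h: a_k = 8, 8, -16, -32, -44/3, 12, 808/45, …
ICs: h(0) = 8, h′(0) = 8.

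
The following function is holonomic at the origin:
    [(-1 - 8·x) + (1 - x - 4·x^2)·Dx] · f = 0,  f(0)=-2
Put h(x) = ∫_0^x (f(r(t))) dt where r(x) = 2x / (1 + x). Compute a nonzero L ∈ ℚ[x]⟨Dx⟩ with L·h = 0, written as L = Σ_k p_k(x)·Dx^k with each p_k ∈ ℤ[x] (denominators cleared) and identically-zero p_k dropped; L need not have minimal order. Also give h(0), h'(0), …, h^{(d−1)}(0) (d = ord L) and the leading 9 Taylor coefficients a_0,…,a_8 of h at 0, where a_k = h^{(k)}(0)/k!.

L = (2 + 34·x)·Dx + (-1 - x + 17·x^2 + 17·x^3)·Dx^2  (order 2).
h: a_k = 0, -2, -2, -12, -17, -612/5, -578/3, -10404/7, -4913/2, …
ICs: h(0) = 0, h′(0) = -2.

f: a_k = -2, -2, -10, -18, -58, -130, -362, -882, -2330, …
f∘r: x↦r, Dx↦Dx/r' in L_f ⇒ L₀.
h=∫h₀ ⇒ L = L₀·Dx.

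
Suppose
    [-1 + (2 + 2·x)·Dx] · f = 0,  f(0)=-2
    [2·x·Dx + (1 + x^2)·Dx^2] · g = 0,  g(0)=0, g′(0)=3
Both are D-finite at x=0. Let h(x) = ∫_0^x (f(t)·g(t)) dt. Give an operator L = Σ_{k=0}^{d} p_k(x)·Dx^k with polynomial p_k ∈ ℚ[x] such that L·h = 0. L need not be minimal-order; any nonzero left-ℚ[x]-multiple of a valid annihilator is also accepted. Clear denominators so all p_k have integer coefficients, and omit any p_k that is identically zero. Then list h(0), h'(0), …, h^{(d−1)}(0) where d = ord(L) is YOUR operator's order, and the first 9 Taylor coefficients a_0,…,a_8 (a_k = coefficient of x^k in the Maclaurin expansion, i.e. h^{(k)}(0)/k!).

f: a_k = -2, -1, 1/4, -1/8, 5/64, -7/128, 21/512, -33/1024, 429/16384, …
g: a_k = 0, 3, 0, -1, 0, 3/5, 0, -3/7, 0, …
L₀ := L_f ⊗_s L_g (sym. prod.), ord ≤ 2.
∫: right-multiply L₀ by Dx.
L = (3 - 4·x - x^2)·Dx + (-4 + 4·x + 12·x^2 + 4·x^3)·Dx^2 + (4 + 8·x + 8·x^2 + 8·x^3 + 4·x^4)·Dx^3  (order 3).
h: a_k = 0, 0, -3, -1, 11/16, 1/8, -389/1920, -409/4480, 18853/143360, …
ICs: h(0) = 0, h′(0) = 0, h′′(0) = -6.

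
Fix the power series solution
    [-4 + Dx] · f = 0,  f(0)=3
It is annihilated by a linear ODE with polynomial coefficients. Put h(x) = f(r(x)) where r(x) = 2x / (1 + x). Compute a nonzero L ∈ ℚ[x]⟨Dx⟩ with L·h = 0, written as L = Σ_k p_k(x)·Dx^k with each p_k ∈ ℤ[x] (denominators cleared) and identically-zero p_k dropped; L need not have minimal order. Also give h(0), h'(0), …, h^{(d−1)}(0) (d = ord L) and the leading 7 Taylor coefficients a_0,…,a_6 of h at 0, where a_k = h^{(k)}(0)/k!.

f: a_k = 3, 12, 24, 32, 32, 128/5, 256/15, …
h₀=f(r): pull back L_f along r ⇒ L₀.
L = -8 + (1 + 2·x + x^2)·Dx  (order 1).
h: a_k = 3, 24, 72, 88, 8, -264/5, 184/15, …
ICs: h(0) = 3.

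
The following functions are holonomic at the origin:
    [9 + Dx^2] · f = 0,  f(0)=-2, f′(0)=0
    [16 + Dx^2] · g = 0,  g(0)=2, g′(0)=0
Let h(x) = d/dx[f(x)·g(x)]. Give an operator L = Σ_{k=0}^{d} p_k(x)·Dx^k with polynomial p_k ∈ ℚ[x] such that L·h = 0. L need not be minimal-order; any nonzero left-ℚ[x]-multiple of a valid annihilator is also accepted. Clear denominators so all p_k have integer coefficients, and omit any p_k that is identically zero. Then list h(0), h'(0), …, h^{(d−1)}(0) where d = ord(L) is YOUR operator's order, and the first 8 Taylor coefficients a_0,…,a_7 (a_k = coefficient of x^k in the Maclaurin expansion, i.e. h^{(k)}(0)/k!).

L = 49 + 50·Dx^2 + Dx^4  (order 4).
h: a_k = 0, 100, 0, -2402/3, 0, 11765/6, 0, -2882401/1260, …
ICs: h(0) = 0, h′(0) = 100, h′′(0) = 0, h′′′(0) = -4804.

f: a_k = -2, 0, 9, 0, -27/4, 0, 81/40, 0, …
g: a_k = 2, 0, -16, 0, 64/3, 0, -512/45, 0, …
f·g: L₀ = L_f ⊗_s L_g, ord ≤ 2·2.
h=h₀': d/dx-closure on L₀ ⇒ L.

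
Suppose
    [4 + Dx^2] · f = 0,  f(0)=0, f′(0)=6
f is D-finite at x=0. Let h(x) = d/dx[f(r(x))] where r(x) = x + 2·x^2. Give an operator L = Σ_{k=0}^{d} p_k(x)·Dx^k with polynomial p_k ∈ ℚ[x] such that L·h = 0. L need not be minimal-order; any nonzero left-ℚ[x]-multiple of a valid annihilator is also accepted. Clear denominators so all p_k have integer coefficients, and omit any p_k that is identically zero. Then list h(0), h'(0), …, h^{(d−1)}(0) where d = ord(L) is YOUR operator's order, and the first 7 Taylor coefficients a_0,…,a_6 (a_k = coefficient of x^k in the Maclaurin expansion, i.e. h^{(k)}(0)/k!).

f: a_k = 0, 6, 0, -4, 0, 4/5, 0, …
f∘r: x↦r, Dx↦Dx/r' in L_f ⇒ L₀.
h=h₀': d/dx-closure on L₀ ⇒ L.
L = (52 + 64·x + 384·x^2 + 1024·x^3 + 1024·x^4) + (-12 - 48·x)·Dx + (1 + 8·x + 16·x^2)·Dx^2  (order 2).
h: a_k = 6, 24, -12, -96, -236, -144, 3352/15, …
ICs: h(0) = 6, h′(0) = 24.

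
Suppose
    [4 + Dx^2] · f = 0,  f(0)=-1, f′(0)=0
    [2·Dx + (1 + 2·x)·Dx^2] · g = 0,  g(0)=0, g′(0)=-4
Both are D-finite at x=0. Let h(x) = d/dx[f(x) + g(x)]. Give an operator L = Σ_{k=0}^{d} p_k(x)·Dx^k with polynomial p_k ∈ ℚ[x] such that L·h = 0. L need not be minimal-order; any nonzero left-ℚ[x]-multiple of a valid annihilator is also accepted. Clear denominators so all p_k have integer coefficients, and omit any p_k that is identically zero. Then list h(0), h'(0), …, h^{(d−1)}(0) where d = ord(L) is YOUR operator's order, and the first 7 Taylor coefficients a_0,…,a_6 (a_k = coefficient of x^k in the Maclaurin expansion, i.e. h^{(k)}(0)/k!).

L = (56 + 32·x + 32·x^2) + (12 + 40·x + 48·x^2 + 32·x^3)·Dx + (14 + 8·x + 8·x^2)·Dx^2 + (3 + 10·x + 12·x^2 + 8·x^3)·Dx^3  (order 3).
h: a_k = -4, 12, -16, 88/3, -64, 1928/15, -256, …
ICs: h(0) = -4, h′(0) = 12, h′′(0) = -32.

f: a_k = -1, 0, 2, 0, -2/3, 0, 4/45, …
g: a_k = 0, -4, 4, -16/3, 8, -64/5, 64/3, …
h₀=f+g: left-lcm gives L₀, ord ≤ 4.
h₀' ⇒ L via d/dx closure of L₀.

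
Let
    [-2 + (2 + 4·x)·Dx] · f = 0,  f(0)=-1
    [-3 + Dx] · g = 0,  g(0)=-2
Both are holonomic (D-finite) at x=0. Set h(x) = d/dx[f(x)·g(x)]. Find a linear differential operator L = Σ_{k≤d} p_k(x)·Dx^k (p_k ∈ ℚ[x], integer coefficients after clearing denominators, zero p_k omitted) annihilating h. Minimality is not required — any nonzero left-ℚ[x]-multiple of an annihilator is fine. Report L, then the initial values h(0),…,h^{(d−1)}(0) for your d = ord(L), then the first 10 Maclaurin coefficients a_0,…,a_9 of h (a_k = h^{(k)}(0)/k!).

f: a_k = -1, -1, 1/2, -1/2, 5/8, -7/8, 21/16, -33/16, 429/128, -715/128, …
g: a_k = -2, -6, -9, -9, -27/4, -81/20, -81/40, -243/280, -729/2240, -243/2240, …
Sym-product of L_f,L_g gives L₀ (≤ ord 1).
h₀' ⇒ L via d/dx closure of L₀.
L = (7 + 24·x + 18·x^2) + (-2 - 7·x - 6·x^2)·Dx  (order 1).
h: a_k = 8, 28, 48, 52, 44, 126/5, 96/5, -78/35, 99/5, -2273/70, …
ICs: h(0) = 8.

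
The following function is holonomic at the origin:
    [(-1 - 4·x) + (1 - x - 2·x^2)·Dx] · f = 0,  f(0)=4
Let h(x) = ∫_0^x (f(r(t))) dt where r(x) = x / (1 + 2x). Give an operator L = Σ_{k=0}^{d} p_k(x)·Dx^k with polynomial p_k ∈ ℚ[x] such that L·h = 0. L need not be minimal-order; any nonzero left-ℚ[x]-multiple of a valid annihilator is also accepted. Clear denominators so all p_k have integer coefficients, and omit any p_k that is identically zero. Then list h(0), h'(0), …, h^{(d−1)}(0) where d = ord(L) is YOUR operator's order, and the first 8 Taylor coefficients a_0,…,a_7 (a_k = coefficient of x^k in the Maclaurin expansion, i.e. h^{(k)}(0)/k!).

L = (-1 - 6·x)·Dx + (1 + 5·x + 6·x^2)·Dx^2  (order 2).
h: a_k = 0, 4, 2, 4/3, -3, 36/5, -18, 324/7, …
ICs: h(0) = 0, h′(0) = 4.

f: a_k = 4, 4, 12, 20, 44, 84, 172, 340, …
f∘r: x↦r, Dx↦Dx/r' in L_f ⇒ L₀.
h=∫h₀ ⇒ L = L₀·Dx.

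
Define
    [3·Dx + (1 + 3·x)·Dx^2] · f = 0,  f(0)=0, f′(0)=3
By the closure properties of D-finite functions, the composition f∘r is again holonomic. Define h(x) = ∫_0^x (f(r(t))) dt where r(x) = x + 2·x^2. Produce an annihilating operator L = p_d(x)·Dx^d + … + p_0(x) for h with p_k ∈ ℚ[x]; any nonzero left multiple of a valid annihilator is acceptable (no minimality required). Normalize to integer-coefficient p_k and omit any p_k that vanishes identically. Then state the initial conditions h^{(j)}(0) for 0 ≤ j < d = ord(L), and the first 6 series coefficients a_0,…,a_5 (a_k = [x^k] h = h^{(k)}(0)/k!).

L = (-1 + 12·x + 24·x^2)·Dx^2 + (1 + 7·x + 18·x^2 + 24·x^3)·Dx^3  (order 3).
h: a_k = 0, 0, 3/2, 1/2, -9/4, 63/20, …
ICs: h(0) = 0, h′(0) = 0, h′′(0) = 3.

f: a_k = 0, 3, -9/2, 9, -81/4, 243/5, …
Substitute x→r, Dx→(1/r')Dx; clear ⇒ L₀.
∫: right-multiply L₀ by Dx.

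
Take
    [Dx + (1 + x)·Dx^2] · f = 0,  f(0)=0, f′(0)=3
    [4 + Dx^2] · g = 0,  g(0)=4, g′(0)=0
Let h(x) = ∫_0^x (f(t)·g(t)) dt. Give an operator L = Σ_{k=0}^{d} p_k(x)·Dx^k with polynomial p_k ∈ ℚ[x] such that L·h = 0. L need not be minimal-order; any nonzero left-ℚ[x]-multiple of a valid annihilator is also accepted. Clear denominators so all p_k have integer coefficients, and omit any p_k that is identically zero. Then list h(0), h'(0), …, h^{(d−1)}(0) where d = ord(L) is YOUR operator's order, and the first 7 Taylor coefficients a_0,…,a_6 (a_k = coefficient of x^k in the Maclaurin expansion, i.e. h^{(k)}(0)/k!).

L = (168 + 864·x + 1456·x^2 + 1024·x^3 + 256·x^4)·Dx + (112 + 368·x + 384·x^2 + 128·x^3)·Dx^2 + (102 + 464·x + 744·x^2 + 512·x^3 + 128·x^4)·Dx^3 + (28 + 92·x + 96·x^2 + 32·x^3)·Dx^4 + (15 + 62·x + 95·x^2 + 64·x^3 + 16·x^4)·Dx^5  (order 5).
h: a_k = 0, 0, 6, -2, -5, 9/5, 2/5, …
ICs: h(0) = 0, h′(0) = 0, h′′(0) = 12, h′′′(0) = -12, h′′′′(0) = -120.

f: a_k = 0, 3, -3/2, 1, -3/4, 3/5, -1/2, …
g: a_k = 4, 0, -8, 0, 8/3, 0, -16/45, …
L₀ := L_f ⊗_s L_g (sym. prod.), ord ≤ 4.
h=∫₀ˣh₀: take L = L₀·Dx.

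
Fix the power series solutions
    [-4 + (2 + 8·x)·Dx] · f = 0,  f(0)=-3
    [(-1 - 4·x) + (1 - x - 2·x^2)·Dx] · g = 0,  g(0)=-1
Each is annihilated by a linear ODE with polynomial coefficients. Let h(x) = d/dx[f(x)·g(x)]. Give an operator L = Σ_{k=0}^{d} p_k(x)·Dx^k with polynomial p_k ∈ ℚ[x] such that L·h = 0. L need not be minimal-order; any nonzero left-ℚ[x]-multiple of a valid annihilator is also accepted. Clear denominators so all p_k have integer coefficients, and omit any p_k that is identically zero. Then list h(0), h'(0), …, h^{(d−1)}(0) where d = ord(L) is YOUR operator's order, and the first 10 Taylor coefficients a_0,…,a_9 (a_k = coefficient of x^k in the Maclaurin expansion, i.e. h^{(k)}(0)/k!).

L = (2 + 32·x + 84·x^2 + 80·x^3 + 80·x^4) + (-1 - 5·x - 4·x^2 + 8·x^3 + 40·x^4 + 32·x^5)·Dx  (order 1).
h: a_k = 9, 18, 117, 108, 945, -54, 8127, -11448, 85239, -225630, …
ICs: h(0) = 9.

f: a_k = -3, -6, 6, -12, 30, -84, 252, -792, 2574, -8580, …
g: a_k = -1, -1, -3, -5, -11, -21, -43, -85, -171, -341, …
f·g: L₀ = L_f ⊗_s L_g, ord ≤ 1·1.
h₀' ⇒ L via d/dx closure of L₀.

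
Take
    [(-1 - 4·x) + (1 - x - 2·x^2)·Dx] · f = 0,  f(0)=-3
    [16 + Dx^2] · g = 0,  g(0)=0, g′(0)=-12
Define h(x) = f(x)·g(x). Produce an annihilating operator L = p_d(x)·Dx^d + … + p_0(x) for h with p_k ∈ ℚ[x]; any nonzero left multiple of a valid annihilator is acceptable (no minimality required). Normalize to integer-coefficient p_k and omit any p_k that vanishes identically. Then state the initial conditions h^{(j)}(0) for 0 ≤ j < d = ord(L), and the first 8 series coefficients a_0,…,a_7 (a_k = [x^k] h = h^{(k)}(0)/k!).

f: a_k = -3, -3, -9, -15, -33, -63, -129, -255, …
g: a_k = 0, -12, 0, 32, 0, -128/5, 0, 1024/105, …
Sym-product of L_f,L_g gives L₀ (≤ ord 2).
L = (-12 + 16·x + 32·x^2) + (2 + 8·x)·Dx + (-1 + x + 2·x^2)·Dx^2  (order 2).
h: a_k = 0, 36, 36, 12, 84, 924/5, 1764/5, 4852/7, …
ICs: h(0) = 0, h′(0) = 36.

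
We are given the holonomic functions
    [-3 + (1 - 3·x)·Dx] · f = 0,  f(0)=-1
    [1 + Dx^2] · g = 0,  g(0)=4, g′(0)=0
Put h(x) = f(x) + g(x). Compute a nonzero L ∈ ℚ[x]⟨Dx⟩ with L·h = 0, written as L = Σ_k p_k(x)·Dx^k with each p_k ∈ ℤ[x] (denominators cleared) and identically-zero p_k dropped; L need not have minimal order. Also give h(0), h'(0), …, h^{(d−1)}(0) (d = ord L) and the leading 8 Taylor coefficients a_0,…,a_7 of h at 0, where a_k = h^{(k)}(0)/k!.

f: a_k = -1, -3, -9, -27, -81, -243, -729, -2187, …
g: a_k = 4, 0, -2, 0, 1/6, 0, -1/180, 0, …
f+g: L₀ = lclm(L_f,L_g), ord ≤ 1+2.
L = (165 - 18·x + 27·x^2) + (-19 + 63·x - 27·x^2 + 27·x^3)·Dx + (165 - 18·x + 27·x^2)·Dx^2 + (-19 + 63·x - 27·x^2 + 27·x^3)·Dx^3  (order 3).
h: a_k = 3, -3, -11, -27, -485/6, -243, -131221/180, -2187, …
ICs: h(0) = 3, h′(0) = -3, h′′(0) = -22.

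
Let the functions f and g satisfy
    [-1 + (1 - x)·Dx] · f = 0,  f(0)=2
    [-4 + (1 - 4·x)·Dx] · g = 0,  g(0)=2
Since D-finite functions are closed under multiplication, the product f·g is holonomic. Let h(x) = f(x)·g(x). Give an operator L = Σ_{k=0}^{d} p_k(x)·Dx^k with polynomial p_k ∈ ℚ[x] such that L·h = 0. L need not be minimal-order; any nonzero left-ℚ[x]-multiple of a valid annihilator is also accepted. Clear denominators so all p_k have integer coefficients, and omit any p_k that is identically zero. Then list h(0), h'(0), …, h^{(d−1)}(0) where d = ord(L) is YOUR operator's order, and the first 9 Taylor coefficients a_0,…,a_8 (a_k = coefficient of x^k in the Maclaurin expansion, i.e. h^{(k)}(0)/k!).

L = (-5 + 8·x) + (1 - 5·x + 4·x^2)·Dx  (order 1).
h: a_k = 4, 20, 84, 340, 1364, 5460, 21844, 87380, 349524, …
ICs: h(0) = 4.

f: a_k = 2, 2, 2, 2, 2, 2, 2, 2, 2, …
g: a_k = 2, 8, 32, 128, 512, 2048, 8192, 32768, 131072, …
f·g: L₀ = L_f ⊗_s L_g, ord ≤ 1·1.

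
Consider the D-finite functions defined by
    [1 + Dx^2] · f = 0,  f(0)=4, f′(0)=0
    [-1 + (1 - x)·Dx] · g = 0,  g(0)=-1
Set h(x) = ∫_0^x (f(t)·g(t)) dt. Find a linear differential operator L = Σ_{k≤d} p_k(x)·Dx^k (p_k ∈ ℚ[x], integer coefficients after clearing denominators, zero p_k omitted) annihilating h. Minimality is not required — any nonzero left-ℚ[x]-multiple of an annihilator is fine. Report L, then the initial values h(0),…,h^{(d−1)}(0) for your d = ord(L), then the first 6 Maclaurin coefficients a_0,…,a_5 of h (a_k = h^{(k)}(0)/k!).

L = (-1 + x)·Dx + 2·Dx^2 + (-1 + x)·Dx^3  (order 3).
h: a_k = 0, -4, -2, -2/3, -1/2, -13/30, …
ICs: h(0) = 0, h′(0) = -4, h′′(0) = -4.

f: a_k = 4, 0, -2, 0, 1/6, 0, …
g: a_k = -1, -1, -1, -1, -1, -1, …
Sym-product of L_f,L_g gives L₀ (≤ ord 2).
h=∫h₀ ⇒ L = L₀·Dx.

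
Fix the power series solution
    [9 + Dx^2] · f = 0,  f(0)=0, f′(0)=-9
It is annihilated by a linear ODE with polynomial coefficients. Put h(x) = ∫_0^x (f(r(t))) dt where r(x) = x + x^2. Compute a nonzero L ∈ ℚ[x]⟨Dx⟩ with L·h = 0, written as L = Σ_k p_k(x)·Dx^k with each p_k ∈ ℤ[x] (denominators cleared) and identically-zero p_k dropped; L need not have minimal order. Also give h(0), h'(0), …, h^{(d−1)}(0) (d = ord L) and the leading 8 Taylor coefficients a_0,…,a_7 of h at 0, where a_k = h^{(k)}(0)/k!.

f: a_k = 0, -9, 0, 27/2, 0, -243/40, 0, 729/560, …
f∘r: x↦r, Dx↦Dx/r' in L_f ⇒ L₀.
h=∫h₀ ⇒ L = L₀·Dx.
L = (9 + 54·x + 108·x^2 + 72·x^3)·Dx - 2·Dx^2 + (1 + 2·x)·Dx^3  (order 3).
h: a_k = 0, 0, -9/2, -3, 27/8, 81/10, 459/80, -135/56, …
ICs: h(0) = 0, h′(0) = 0, h′′(0) = -9.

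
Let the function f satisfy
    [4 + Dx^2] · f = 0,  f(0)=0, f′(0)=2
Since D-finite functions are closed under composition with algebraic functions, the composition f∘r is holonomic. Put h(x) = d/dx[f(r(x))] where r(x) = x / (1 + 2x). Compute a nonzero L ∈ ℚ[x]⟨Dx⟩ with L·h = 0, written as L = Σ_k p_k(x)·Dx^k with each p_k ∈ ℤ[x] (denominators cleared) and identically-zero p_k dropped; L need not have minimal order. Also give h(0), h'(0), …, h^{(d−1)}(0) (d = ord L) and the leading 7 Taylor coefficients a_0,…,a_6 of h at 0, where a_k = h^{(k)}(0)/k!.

L = (28 + 96·x + 96·x^2) + (12 + 72·x + 144·x^2 + 96·x^3)·Dx + (1 + 8·x + 24·x^2 + 32·x^3 + 16·x^4)·Dx^2  (order 2).
h: a_k = 2, -8, 20, -32, 4/3, 240, -55448/45, …
ICs: h(0) = 2, h′(0) = -8.

f: a_k = 0, 2, 0, -4/3, 0, 4/15, 0, …
Change of var in L_f (x↦r) gives L₀.
h₀' ⇒ L via d/dx closure of L₀.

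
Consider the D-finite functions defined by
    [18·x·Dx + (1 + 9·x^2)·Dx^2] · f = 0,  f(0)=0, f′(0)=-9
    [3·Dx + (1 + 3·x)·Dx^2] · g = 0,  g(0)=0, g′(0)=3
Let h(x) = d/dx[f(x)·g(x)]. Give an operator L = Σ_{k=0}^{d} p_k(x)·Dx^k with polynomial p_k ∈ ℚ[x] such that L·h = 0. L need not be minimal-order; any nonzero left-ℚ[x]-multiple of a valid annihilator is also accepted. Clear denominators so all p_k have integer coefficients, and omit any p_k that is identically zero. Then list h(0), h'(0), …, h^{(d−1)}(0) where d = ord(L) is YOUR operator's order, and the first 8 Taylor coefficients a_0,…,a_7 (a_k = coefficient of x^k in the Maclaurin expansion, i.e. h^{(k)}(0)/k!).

f: a_k = 0, -9, 0, 27, 0, -729/5, 0, 6561/7, …
g: a_k = 0, 3, -9/2, 9, -81/4, 243/5, -243/2, 2187/7, …
L₀ := L_f ⊗_s L_g (sym. prod.), ord ≤ 4.
h=h₀': d/dx-closure on L₀ ⇒ L.
L = (648 + 3564·x + 19440·x^2 + 113724·x^3 + 262440·x^4 + 341172·x^5 + 236196·x^7) + (162 + 3348·x + 24948·x^2 + 117612·x^3 + 396576·x^4 + 813564·x^5 + 918540·x^6 + 236196·x^7 + 826686·x^8)·Dx + (36 + 576·x + 5184·x^2 + 25272·x^3 + 87480·x^4 + 227448·x^5 + 419904·x^6 + 472392·x^7 + 236196·x^8 + 472392·x^9)·Dx^2 + (5 + 54·x + 333·x^2 + 1512·x^3 + 5346·x^4 + 14580·x^5 + 30618·x^6 + 52488·x^7 + 59049·x^8 + 39366·x^9 + 59049·x^10)·Dx^3  (order 3).
h: a_k = 0, -54, 243/2, 0, 1215/4, -18954/5, 168399/20, 0, …
ICs: h(0) = 0, h′(0) = -54, h′′(0) = 243.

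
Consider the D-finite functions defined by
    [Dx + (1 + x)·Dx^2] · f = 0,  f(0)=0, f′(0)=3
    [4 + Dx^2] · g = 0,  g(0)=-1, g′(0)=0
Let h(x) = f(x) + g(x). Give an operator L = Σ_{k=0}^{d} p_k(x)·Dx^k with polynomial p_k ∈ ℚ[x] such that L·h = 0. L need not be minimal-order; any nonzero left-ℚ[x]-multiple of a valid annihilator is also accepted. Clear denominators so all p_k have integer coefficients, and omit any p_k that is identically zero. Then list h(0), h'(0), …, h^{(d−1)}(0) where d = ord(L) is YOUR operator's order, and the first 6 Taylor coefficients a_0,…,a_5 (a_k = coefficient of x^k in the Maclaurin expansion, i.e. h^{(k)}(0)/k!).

f: a_k = 0, 3, -3/2, 1, -3/4, 3/5, …
g: a_k = -1, 0, 2, 0, -2/3, 0, …
Weyl lclm of L_f,L_g ⇒ L₀ (ord ≤ 4).
L = (20 + 16·x + 8·x^2)·Dx + (12 + 28·x + 24·x^2 + 8·x^3)·Dx^2 + (5 + 4·x + 2·x^2)·Dx^3 + (3 + 7·x + 6·x^2 + 2·x^3)·Dx^4  (order 4).
h: a_k = -1, 3, 1/2, 1, -17/12, 3/5, …
ICs: h(0) = -1, h′(0) = 3, h′′(0) = 1, h′′′(0) = 6.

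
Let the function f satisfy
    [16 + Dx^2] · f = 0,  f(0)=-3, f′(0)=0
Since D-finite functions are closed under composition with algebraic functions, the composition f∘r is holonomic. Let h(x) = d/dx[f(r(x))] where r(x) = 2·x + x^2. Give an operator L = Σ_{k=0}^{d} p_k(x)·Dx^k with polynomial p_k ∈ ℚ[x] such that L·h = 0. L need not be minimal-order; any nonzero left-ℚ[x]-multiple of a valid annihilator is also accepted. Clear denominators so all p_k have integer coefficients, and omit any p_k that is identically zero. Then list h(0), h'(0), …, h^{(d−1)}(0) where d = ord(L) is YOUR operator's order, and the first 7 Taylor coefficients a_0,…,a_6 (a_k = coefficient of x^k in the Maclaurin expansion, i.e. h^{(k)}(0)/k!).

f: a_k = -3, 0, 24, 0, -32, 0, 256/15, …
f∘r: x↦r, Dx↦Dx/r' in L_f ⇒ L₀.
h₀' ⇒ L via d/dx closure of L₀.
L = (67 + 256·x + 384·x^2 + 256·x^3 + 64·x^4) + (-3 - 3·x)·Dx + (1 + 2·x + x^2)·Dx^2  (order 2).
h: a_k = 0, 192, 288, -1952, -5120, 9728/5, 105728/5, …
ICs: h(0) = 0, h′(0) = 192.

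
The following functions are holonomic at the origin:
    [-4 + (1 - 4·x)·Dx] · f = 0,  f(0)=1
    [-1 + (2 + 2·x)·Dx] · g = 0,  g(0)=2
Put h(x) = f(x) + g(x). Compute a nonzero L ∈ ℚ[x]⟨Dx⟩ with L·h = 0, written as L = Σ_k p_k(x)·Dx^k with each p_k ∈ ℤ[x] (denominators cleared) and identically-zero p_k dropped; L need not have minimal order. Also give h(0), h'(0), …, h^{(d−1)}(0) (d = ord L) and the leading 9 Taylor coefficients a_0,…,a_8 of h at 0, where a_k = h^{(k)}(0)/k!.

f: a_k = 1, 4, 16, 64, 256, 1024, 4096, 16384, 65536, …
g: a_k = 2, 1, -1/4, 1/8, -5/64, 7/128, -21/512, 33/1024, -429/16384, …
h₀=f+g: left-lcm gives L₀, ord ≤ 2.
L = (-68 - 48·x) + (129 + 248·x + 144·x^2)·Dx + (-14 + 18·x + 128·x^2 + 96·x^3)·Dx^2  (order 2).
h: a_k = 3, 5, 63/4, 513/8, 16379/64, 131079/128, 2097131/512, 16777249/1024, 1073741395/16384, …
ICs: h(0) = 3, h′(0) = 5.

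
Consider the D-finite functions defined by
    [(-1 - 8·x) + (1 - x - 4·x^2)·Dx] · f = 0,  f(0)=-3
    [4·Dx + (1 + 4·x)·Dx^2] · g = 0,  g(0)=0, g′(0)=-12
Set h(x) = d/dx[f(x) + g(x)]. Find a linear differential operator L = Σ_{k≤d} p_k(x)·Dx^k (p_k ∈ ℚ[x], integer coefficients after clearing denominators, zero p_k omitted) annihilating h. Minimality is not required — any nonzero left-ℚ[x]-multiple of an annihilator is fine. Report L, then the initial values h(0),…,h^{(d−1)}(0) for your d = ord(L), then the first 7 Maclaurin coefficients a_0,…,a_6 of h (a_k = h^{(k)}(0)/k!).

f: a_k = -3, -3, -15, -27, -87, -195, -543, …
g: a_k = 0, -12, 24, -64, 192, -3072/5, 2048, …
Weyl lclm of L_f,L_g ⇒ L₀ (ord ≤ 3).
Derive L from L₀ (diff closure).
L = (268 + 1616·x + 5504·x^2 + 4608·x^3 + 6144·x^4) + (11 + 360·x + 3008·x^2 + 7680·x^3 + 9472·x^4 + 10240·x^5)·Dx + (-7 - 67·x - 154·x^2 + 136·x^3 + 928·x^4 + 2176·x^5 + 2048·x^6)·Dx^2  (order 2).
h: a_k = -15, 18, -273, 420, -4047, 9030, -58413, …
ICs: h(0) = -15, h′(0) = 18.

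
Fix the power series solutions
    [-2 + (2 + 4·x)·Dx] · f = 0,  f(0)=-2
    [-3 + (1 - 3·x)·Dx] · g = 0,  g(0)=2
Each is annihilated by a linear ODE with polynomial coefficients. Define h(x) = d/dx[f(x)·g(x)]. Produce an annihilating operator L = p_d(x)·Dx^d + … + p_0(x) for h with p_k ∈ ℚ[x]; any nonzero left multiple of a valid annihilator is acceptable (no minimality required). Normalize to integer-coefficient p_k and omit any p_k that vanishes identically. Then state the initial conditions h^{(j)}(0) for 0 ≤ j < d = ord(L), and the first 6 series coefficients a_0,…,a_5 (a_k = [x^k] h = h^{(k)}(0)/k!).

f: a_k = -2, -2, 1, -1, 5/4, -7/4, …
g: a_k = 2, 6, 18, 54, 162, 486, …
Sym-product of L_f,L_g gives L₀ (≤ ord 1).
Derive L from L₀ (diff closure).
L = (23 + 72·x + 27·x^2) + (-4 + x + 27·x^2 + 18·x^3)·Dx  (order 1).
h: a_k = -16, -92, -420, -1670, -6280, -45153/2, …
ICs: h(0) = -16.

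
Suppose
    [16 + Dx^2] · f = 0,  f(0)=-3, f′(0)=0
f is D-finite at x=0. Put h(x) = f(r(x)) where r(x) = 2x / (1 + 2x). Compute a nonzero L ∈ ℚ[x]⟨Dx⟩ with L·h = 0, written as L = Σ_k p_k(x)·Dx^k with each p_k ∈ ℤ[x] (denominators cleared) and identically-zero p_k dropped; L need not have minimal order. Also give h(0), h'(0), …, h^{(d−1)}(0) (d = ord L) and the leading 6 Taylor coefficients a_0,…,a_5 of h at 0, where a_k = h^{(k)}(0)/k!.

f: a_k = -3, 0, 24, 0, -32, 0, …
f∘r: x↦r, Dx↦Dx/r' in L_f ⇒ L₀.
L = 64 + (4 + 24·x + 48·x^2 + 32·x^3)·Dx + (1 + 8·x + 24·x^2 + 32·x^3 + 16·x^4)·Dx^2  (order 2).
h: a_k = -3, 0, 96, -384, 640, 1024, …
ICs: h(0) = -3, h′(0) = 0.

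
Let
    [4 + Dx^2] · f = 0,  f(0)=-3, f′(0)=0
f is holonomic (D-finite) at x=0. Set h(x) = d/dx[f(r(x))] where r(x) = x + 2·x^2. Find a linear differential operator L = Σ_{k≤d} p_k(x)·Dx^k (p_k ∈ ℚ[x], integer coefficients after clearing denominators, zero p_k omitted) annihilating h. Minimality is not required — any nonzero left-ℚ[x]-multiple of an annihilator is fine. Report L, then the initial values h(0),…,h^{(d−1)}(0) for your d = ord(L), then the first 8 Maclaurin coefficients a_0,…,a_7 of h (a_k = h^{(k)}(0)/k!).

L = (52 + 64·x + 384·x^2 + 1024·x^3 + 1024·x^4) + (-12 - 48·x)·Dx + (1 + 8·x + 16·x^2)·Dx^2  (order 2).
h: a_k = 0, 12, 72, 88, -80, -1432/5, -2128/5, -13456/105, …
ICs: h(0) = 0, h′(0) = 12.

f: a_k = -3, 0, 6, 0, -2, 0, 4/15, 0, …
Change of var in L_f (x↦r) gives L₀.
Differentiate: ansatz ord ≤ ord L₀ ⇒ L.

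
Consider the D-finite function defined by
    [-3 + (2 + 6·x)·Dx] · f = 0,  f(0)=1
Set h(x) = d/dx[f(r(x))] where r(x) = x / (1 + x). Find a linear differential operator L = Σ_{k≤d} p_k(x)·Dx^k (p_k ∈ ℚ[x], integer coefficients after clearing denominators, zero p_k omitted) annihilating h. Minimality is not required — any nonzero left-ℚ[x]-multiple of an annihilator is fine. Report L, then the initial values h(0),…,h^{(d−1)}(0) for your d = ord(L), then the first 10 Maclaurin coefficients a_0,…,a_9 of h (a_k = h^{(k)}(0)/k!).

L = (-7 - 16·x) + (-2 - 10·x - 8·x^2)·Dx  (order 1).
h: a_k = 3/2, -21/4, 261/16, -1677/32, 45345/256, -318915/512, 4608345/2048, -33903165/4096, 2020675545/65536, -15193591815/131072, …
ICs: h(0) = 3/2.

f: a_k = 1, 3/2, -9/8, 27/16, -405/128, 1701/256, -15309/1024, 72171/2048, -2814669/32768, 14073345/65536, …
f∘r: x↦r, Dx↦Dx/r' in L_f ⇒ L₀.
h₀' ⇒ L via d/dx closure of L₀.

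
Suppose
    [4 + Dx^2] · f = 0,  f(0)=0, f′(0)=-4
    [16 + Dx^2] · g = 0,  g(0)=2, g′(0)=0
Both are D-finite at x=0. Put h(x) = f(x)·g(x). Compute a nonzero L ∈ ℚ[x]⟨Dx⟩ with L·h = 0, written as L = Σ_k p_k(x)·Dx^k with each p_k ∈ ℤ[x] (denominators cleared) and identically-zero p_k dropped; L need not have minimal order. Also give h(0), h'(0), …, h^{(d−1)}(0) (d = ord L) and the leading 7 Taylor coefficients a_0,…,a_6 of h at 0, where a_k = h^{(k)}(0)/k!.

f: a_k = 0, -4, 0, 8/3, 0, -8/15, 0, …
g: a_k = 2, 0, -16, 0, 64/3, 0, -512/45, …
f·g: L₀ = L_f ⊗_s L_g, ord ≤ 2·2.
L = 144 + 40·Dx^2 + Dx^4  (order 4).
h: a_k = 0, -8, 0, 208/3, 0, -1936/15, 0, …
ICs: h(0) = 0, h′(0) = -8, h′′(0) = 0, h′′′(0) = 416.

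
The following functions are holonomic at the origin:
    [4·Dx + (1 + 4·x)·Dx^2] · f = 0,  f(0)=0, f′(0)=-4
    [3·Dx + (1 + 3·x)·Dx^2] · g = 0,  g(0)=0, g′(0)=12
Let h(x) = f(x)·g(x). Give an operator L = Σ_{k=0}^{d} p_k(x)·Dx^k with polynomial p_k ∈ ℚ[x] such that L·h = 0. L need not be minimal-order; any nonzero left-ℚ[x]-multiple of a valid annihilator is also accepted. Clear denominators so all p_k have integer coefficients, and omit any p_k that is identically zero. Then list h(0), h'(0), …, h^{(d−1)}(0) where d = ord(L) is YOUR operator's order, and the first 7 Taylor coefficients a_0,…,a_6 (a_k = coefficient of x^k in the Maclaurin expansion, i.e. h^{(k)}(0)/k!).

f: a_k = 0, -4, 8, -64/3, 64, -1024/5, 2048/3, …
g: a_k = 0, 12, -18, 36, -81, 972/5, -486, …
Sym-product of L_f,L_g gives L₀ (≤ ord 4).
L = (600 + 4032·x + 6912·x^2)·Dx + (854 + 8808·x + 30240·x^2 + 34560·x^3)·Dx^2 + (172 + 2380·x + 12312·x^2 + 28224·x^3 + 24192·x^4)·Dx^3 + (7 + 122·x + 847·x^2 + 2928·x^3 + 5040·x^4 + 3456·x^5)·Dx^4  (order 4).
h: a_k = 0, 0, -48, 168, -544, 1764, -29016/5, …
ICs: h(0) = 0, h′(0) = 0, h′′(0) = -96, h′′′(0) = 1008.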